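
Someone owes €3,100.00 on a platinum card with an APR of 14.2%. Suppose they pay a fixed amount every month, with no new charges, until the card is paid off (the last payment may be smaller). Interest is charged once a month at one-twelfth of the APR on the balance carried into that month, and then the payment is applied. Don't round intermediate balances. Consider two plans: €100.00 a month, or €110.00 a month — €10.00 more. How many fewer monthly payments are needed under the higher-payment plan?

4 fewer payments

Monthly rate r = 14.2%/12 = 1.18333% = 0.0118333.
At €100.00/mo: n = ⌈−ln(1 − rB₀/P)/ln(1+r)⌉ = 39 payments (last €85.04); total interest = total paid − €3,100.00 = €785.04.
At €110.00/mo: 35 payments (last €53.66); total interest €693.66.
Payments saved = 39 − 35 = 4.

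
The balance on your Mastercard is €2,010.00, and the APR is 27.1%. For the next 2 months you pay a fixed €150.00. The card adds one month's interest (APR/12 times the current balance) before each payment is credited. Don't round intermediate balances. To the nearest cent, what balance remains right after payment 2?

Monthly rate r = 27.1%/12 = 2.25833% = 0.0225833.
Each month: B ← B·(1+r) − €150.00.
Month 1: interest €45.39; balance after payment €1,905.39.
Month 2: interest €43.03; balance after payment €1,798.42.

€1,798.42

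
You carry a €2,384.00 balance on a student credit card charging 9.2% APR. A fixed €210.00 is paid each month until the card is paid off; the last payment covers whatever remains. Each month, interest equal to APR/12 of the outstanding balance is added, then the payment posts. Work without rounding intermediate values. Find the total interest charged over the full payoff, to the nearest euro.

€120

Monthly rate r = 9.2%/12 = 0.766667% = 0.00766667.
Payoff takes n = ⌈−ln(1 − rB₀/P)/ln(1+r)⌉ = ⌈11.923⌉ = 12 payments; the last is €193.79.
Total paid = 11·€210.00 + €193.79 = €2,503.79.
Total interest = total paid − principal = €2,503.79 − €2,384.00 = €119.79.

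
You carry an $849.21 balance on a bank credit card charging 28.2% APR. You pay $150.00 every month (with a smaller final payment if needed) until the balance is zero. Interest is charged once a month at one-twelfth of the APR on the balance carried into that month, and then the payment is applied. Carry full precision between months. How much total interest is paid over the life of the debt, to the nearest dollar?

$73

Monthly rate r = 28.2%/12 = 2.35% = 0.0235.
Payoff takes n = ⌈−ln(1 − rB₀/P)/ln(1+r)⌉ = ⌈6.146⌉ = 7 payments; the last is $22.16.
Total paid = 6·$150.00 + $22.16 = $922.16.
Total interest = total paid − principal = $922.16 − $849.21 = $72.95.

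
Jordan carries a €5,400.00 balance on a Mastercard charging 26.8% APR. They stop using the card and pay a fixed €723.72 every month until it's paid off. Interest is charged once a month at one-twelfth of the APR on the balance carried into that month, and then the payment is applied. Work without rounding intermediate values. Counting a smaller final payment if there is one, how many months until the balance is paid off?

Monthly rate r = 26.8%/12 = 2.23333% = 0.0223333.
Recurrence: B ← B·(1+r) − €723.72.
Month 1: interest €120.60; balance after payment €4,796.88.
Month 2: interest €107.13; balance after payment €4,180.29.
Closed form: n = −ln(1 − rB₀/P)/ln(1+r) = −ln(0.83336)/ln(1.02233) ≈ 8.253, so the balance reaches zero during payment 9.

9 payments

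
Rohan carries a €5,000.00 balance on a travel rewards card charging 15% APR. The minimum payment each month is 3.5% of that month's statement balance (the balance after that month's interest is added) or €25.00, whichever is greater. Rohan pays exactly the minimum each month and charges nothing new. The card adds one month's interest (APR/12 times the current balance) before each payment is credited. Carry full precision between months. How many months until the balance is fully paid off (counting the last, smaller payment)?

Monthly rate r = 15%/12 = 1.25% = 0.0125.
While 3.5% of the post-interest balance exceeds €25.00, each month B ← (B·(1+r))·(1 − 0.035), i.e. B shrinks by the factor (1+r)·0.965 = 0.97706.
This holds for months 1–85. Entering month 86 the balance is €695.62; 3.5% of the post-interest balance is now below €25.00, so the flat €25.00 minimum applies from here.
From month 86 a fixed €25.00 at rate r clears €695.62 in 35 more payments. Total: 85 + 35 = 120 months.

120 months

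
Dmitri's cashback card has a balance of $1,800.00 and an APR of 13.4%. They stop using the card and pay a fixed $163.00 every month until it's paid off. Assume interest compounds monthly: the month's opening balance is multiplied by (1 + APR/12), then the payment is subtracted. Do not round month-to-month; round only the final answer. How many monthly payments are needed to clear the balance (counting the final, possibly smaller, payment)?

12 payments

Monthly rate r = 13.4%/12 = 1.11667% = 0.0111667.
Recurrence: B ← B·(1+r) − $163.00.
Month 1: interest $20.10; balance after payment $1,657.10.
Month 2: interest $18.50; balance after payment $1,512.60.
Closed form: n = −ln(1 − rB₀/P)/ln(1+r) = −ln(0.87669)/ln(1.01117) ≈ 11.851, so the balance reaches zero during payment 12.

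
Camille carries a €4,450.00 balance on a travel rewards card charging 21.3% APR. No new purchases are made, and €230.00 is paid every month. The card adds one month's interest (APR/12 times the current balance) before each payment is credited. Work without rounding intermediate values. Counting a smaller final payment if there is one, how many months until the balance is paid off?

24 payments

Monthly rate r = 21.3%/12 = 1.775% = 0.01775.
Recurrence: B ← B·(1+r) − €230.00.
Month 1: interest €78.99; balance after payment €4,298.99.
Month 2: interest €76.31; balance after payment €4,145.29.
Closed form: n = −ln(1 − rB₀/P)/ln(1+r) = −ln(0.65658)/ln(1.01775) ≈ 23.912, so the balance reaches zero during payment 24.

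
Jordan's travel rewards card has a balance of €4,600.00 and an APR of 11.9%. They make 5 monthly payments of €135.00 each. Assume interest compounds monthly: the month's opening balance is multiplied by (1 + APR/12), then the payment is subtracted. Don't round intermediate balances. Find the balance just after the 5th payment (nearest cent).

€4,144.13

Monthly rate r = 11.9%/12 = 0.991667% = 0.00991667.
Each month: B ← B·(1+r) − €135.00.
Month 1: interest €45.62; balance after payment €4,510.62.
Month 2: interest €44.73; balance after payment €4,420.35.
Month 3: interest €43.84; balance after payment €4,329.18.
Month 4: interest €42.93; balance after payment €4,237.11.
Month 5: interest €42.02; balance after payment €4,144.13.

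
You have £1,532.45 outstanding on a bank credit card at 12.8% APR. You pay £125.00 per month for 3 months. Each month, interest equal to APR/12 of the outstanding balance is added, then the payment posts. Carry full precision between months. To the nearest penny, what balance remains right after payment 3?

Monthly rate r = 12.8%/12 = 1.06667% = 0.0106667.
Each month: B ← B·(1+r) − £125.00.
Month 1: interest £16.35; balance after payment £1,423.80.
Month 2: interest £15.19; balance after payment £1,313.98.
Month 3: interest £14.02; balance after payment £1,203.00.

£1,203.00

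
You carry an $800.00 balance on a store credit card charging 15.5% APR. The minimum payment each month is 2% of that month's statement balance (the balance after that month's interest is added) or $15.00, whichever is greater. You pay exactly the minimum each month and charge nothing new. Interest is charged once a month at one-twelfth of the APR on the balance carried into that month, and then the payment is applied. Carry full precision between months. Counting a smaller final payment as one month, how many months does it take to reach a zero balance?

90 months

Monthly rate r = 15.5%/12 = 1.29167% = 0.0129167.
While 2% of the post-interest balance exceeds $15.00, each month B ← (B·(1+r))·(1 − 0.02), i.e. B shrinks by the factor (1+r)·0.98 = 0.99266.
This holds for months 1–11. Entering month 12 the balance is $737.71; 2% of the post-interest balance is now below $15.00, so the flat $15.00 minimum applies from here.
From month 12 a fixed $15.00 at rate r clears $737.71 in 79 more payments. Total: 11 + 79 = 90 months.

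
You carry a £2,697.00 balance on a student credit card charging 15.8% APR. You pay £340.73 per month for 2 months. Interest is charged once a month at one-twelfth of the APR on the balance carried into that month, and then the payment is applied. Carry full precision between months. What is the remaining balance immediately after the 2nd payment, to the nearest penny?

£2,082.54

Monthly rate r = 15.8%/12 = 1.31667% = 0.0131667.
Each month: B ← B·(1+r) − £340.73.
Month 1: interest £35.51; balance after payment £2,391.78.
Month 2: interest £31.49; balance after payment £2,082.54.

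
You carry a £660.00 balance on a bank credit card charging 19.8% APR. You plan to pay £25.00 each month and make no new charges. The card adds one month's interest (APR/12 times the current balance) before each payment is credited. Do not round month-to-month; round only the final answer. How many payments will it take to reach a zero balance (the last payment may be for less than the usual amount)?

Monthly rate r = 19.8%/12 = 1.65% = 0.0165.
Recurrence: B ← B·(1+r) − £25.00.
Month 1: interest £10.89; balance after payment £645.89.
Month 2: interest £10.66; balance after payment £631.55.
Closed form: n = −ln(1 − rB₀/P)/ln(1+r) = −ln(0.5644)/ln(1.0165) ≈ 34.951, so the balance reaches zero during payment 35.

35 months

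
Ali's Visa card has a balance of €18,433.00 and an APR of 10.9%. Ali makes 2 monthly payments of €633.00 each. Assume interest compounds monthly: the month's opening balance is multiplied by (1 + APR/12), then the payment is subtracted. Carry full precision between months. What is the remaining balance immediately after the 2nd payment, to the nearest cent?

€17,497.64

Monthly rate r = 10.9%/12 = 0.908333% = 0.00908333.
Each month: B ← B·(1+r) − €633.00.
Month 1: interest €167.43; balance after payment €17,967.43.
Month 2: interest €163.20; balance after payment €17,497.64.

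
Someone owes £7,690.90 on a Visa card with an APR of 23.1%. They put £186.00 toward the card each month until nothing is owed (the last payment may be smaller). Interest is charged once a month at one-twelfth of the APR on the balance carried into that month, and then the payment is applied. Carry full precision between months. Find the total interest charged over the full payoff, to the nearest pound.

Monthly rate r = 23.1%/12 = 1.925% = 0.01925.
Payoff takes n = ⌈−ln(1 − rB₀/P)/ln(1+r)⌉ = ⌈83.362⌉ = 84 payments; the last is £67.78.
Total paid = 83·£186.00 + £67.78 = £15,505.78.
Total interest = total paid − principal = £15,505.78 − £7,690.90 = £7,814.88.

£7,815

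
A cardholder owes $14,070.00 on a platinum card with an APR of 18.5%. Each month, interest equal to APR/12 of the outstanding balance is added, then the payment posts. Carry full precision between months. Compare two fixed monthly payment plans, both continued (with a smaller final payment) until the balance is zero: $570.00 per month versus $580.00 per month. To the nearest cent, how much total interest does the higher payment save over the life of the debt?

$86.27

Monthly rate r = 18.5%/12 = 1.54167% = 0.0154167.
At $570.00/mo: n = ⌈−ln(1 − rB₀/P)/ln(1+r)⌉ = 32 payments (last $174.18); total interest = total paid − $14,070.00 = $3,774.18.
At $580.00/mo: 31 payments (last $357.91); total interest $3,687.91.
Interest saved = $3,774.18 − $3,687.91 = $86.27.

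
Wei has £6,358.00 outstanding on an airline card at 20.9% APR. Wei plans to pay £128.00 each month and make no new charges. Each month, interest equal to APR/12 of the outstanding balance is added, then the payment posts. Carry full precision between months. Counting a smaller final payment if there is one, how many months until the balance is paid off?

117 payments

Monthly rate r = 20.9%/12 = 1.74167% = 0.0174167.
Recurrence: B ← B·(1+r) − £128.00.
Month 1: interest £110.74; balance after payment £6,340.74.
Month 2: interest £110.43; balance after payment £6,323.17.
Closed form: n = −ln(1 − rB₀/P)/ln(1+r) = −ln(0.13488)/ln(1.01742) ≈ 116.024, so the balance reaches zero during payment 117.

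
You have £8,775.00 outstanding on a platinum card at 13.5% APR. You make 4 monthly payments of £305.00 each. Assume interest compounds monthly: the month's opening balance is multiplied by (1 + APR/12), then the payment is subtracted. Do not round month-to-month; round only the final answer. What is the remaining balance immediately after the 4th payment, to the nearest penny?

Monthly rate r = 13.5%/12 = 1.125% = 0.01125.
Each month: B ← B·(1+r) − £305.00.
Month 1: interest £98.72; balance after payment £8,568.72.
Month 2: interest £96.40; balance after payment £8,360.12.
Month 3: interest £94.05; balance after payment £8,149.17.
Month 4: interest £91.68; balance after payment £7,935.85.

£7,935.85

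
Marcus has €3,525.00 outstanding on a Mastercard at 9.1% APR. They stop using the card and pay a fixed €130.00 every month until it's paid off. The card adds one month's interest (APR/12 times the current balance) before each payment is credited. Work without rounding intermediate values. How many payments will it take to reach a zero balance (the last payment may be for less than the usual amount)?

Monthly rate r = 9.1%/12 = 0.758333% = 0.00758333.
Recurrence: B ← B·(1+r) − €130.00.
Month 1: interest €26.73; balance after payment €3,421.73.
Month 2: interest €25.95; balance after payment €3,317.68.
Closed form: n = −ln(1 − rB₀/P)/ln(1+r) = −ln(0.79438)/ln(1.00758) ≈ 30.471, so the balance reaches zero during payment 31.

31 months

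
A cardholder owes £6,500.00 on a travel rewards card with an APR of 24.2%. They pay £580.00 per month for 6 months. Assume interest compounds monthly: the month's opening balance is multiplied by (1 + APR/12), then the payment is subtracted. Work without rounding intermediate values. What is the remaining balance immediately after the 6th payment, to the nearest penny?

Monthly rate r = 24.2%/12 = 2.01667% = 0.0201667.
Each month: B ← B·(1+r) − £580.00.
Month 1: interest £131.08; balance after payment £6,051.08.
Month 2: interest £122.03; balance after payment £5,593.11.
Month 3: interest £112.79; balance after payment £5,125.91.
Month 4: interest £103.37; balance after payment £4,649.28.
Month 5: interest £93.76; balance after payment £4,163.04.
Month 6: interest £83.95; balance after payment £3,667.00.

£3,667.00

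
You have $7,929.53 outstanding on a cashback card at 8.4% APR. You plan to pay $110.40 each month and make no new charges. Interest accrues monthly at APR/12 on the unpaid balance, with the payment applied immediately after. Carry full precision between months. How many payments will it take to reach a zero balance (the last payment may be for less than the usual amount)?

Monthly rate r = 8.4%/12 = 0.7% = 0.007.
Recurrence: B ← B·(1+r) − $110.40.
Month 1: interest $55.51; balance after payment $7,874.64.
Month 2: interest $55.12; balance after payment $7,819.36.
Closed form: n = −ln(1 − rB₀/P)/ln(1+r) = −ln(0.49722)/ln(1.007) ≈ 100.166, so the balance reaches zero during payment 101.

101 months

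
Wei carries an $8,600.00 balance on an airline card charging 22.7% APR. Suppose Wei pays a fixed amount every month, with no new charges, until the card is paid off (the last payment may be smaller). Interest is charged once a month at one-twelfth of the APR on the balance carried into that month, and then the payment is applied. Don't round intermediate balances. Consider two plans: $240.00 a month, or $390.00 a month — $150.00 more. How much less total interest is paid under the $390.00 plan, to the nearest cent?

$3,272.77

Monthly rate r = 22.7%/12 = 1.89167% = 0.0189167.
At $240.00/mo: n = ⌈−ln(1 − rB₀/P)/ln(1+r)⌉ = 61 payments (last $107.25); total interest = total paid − $8,600.00 = $5,907.25.
At $390.00/mo: 29 payments (last $314.48); total interest $2,634.48.
Interest saved = $5,907.25 − $2,634.48 = $3,272.77.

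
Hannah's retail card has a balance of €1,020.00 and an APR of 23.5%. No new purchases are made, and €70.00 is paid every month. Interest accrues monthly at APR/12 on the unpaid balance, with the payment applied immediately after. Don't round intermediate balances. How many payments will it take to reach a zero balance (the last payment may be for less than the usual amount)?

Monthly rate r = 23.5%/12 = 1.95833% = 0.0195833.
Recurrence: B ← B·(1+r) − €70.00.
Month 1: interest €19.98; balance after payment €969.97.
Month 2: interest €19.00; balance after payment €918.97.
Closed form: n = −ln(1 − rB₀/P)/ln(1+r) = −ln(0.71464)/ln(1.01958) ≈ 17.323, so the balance reaches zero during payment 18.

18 payments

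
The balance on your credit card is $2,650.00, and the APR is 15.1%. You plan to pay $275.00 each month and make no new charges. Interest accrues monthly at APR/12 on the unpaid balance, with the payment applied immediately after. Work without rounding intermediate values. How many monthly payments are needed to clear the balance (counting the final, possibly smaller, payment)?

Monthly rate r = 15.1%/12 = 1.25833% = 0.0125833.
Recurrence: B ← B·(1+r) − $275.00.
Month 1: interest $33.35; balance after payment $2,408.35.
Month 2: interest $30.31; balance after payment $2,163.65.
Closed form: n = −ln(1 − rB₀/P)/ln(1+r) = −ln(0.87874)/ln(1.01258) ≈ 10.337, so the balance reaches zero during payment 11.

11 payments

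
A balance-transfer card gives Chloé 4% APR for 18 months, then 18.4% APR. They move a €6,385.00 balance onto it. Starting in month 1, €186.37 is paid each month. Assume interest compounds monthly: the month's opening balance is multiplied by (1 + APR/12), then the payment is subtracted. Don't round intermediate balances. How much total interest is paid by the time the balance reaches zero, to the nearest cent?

€887.77

Promo months 1–18 at r₀ = 4%/12 = 0.00333333; months 19+ at r₁ = 18.4%/12 = 0.0153333.
After month 18: iterate B ← B·(1+r₀) − €186.37 for 18 months → €3,327.73.
Then at r₁ with €186.37/mo: n₂ = −ln(1 − r₁·B/P)/ln(1+r₁) ≈ 21.02 → 22 more payments.
Total paid = 39·€186.37 + €4.34 = €7,272.77; interest = €7,272.77 − €6,385.00 = €887.77.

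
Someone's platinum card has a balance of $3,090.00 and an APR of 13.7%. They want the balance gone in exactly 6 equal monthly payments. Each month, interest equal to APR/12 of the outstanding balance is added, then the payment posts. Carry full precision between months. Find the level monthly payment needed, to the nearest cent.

Monthly rate r = 13.7%/12 = 1.14167% = 0.0114167.
Level-payment amortization: P = B₀·r / (1 − (1+r)^(−n)) = 3090.00·0.0114167 / (1 − 1.01142^(−6)).
Denominator 1 − (1+r)^(−6) = 0.0658440924.
P = 35.2775 / 0.0658440924 ≈ 535.77.

$535.77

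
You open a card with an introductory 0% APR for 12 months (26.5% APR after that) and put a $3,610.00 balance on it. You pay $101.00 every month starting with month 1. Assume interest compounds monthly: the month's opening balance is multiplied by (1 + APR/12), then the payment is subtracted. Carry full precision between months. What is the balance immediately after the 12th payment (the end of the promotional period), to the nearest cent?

Promo months 1–12 at r₀ = 0%/12 = 0; months 13+ at r₁ = 26.5%/12 = 0.0220833.
After month 12 (no interest yet): B = $3,610.00 − 12·$101.00 = $2,398.00.

$2,398.00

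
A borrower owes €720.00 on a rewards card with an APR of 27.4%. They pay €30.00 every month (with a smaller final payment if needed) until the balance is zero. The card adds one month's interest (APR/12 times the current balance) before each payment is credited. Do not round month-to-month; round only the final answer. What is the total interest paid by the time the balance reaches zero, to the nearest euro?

Monthly rate r = 27.4%/12 = 2.28333% = 0.0228333.
Payoff takes n = ⌈−ln(1 − rB₀/P)/ln(1+r)⌉ = ⌈35.172⌉ = 36 payments; the last is €5.22.
Total paid = 35·€30.00 + €5.22 = €1,055.22.
Total interest = total paid − principal = €1,055.22 − €720.00 = €335.22.

€335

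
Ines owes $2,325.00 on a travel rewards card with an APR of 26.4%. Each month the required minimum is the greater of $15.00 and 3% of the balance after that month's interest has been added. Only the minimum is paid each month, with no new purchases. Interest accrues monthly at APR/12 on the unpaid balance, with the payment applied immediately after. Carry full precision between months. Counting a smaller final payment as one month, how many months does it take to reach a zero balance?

Monthly rate r = 26.4%/12 = 2.2% = 0.022.
While 3% of the post-interest balance exceeds $15.00, each month B ← (B·(1+r))·(1 − 0.03), i.e. B shrinks by the factor (1+r)·0.97 = 0.99134.
This holds for months 1–180. Entering month 181 the balance is $485.84; 3% of the post-interest balance is now below $15.00, so the flat $15.00 minimum applies from here.
From month 181 a fixed $15.00 at rate r clears $485.84 in 58 more payments. Total: 180 + 58 = 238 months.

238 months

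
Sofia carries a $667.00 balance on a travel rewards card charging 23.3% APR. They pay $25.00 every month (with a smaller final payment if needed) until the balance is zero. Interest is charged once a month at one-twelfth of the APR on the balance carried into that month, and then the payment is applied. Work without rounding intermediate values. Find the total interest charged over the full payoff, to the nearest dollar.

$282

Monthly rate r = 23.3%/12 = 1.94167% = 0.0194167.
Payoff takes n = ⌈−ln(1 − rB₀/P)/ln(1+r)⌉ = ⌈37.955⌉ = 38 payments; the last is $23.87.
Total paid = 37·$25.00 + $23.87 = $948.87.
Total interest = total paid − principal = $948.87 − $667.00 = $281.87.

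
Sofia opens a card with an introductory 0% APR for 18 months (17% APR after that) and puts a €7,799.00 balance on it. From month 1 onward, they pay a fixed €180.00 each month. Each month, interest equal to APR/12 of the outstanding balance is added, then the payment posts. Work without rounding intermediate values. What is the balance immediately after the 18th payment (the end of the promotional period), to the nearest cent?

€4,559.00

Promo months 1–18 at r₀ = 0%/12 = 0; months 19+ at r₁ = 17%/12 = 0.0141667.
After month 18 (no interest yet): B = €7,799.00 − 18·€180.00 = €4,559.00.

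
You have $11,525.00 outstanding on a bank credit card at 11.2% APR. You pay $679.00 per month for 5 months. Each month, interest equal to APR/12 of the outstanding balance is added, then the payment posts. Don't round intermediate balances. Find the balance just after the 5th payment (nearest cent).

$8,614.00

Monthly rate r = 11.2%/12 = 0.933333% = 0.00933333.
Each month: B ← B·(1+r) − $679.00.
Month 1: interest $107.57; balance after payment $10,953.57.
Month 2: interest $102.23; balance after payment $10,376.80.
Month 3: interest $96.85; balance after payment $9,794.65.
Month 4: interest $91.42; balance after payment $9,207.07.
Month 5: interest $85.93; balance after payment $8,614.00.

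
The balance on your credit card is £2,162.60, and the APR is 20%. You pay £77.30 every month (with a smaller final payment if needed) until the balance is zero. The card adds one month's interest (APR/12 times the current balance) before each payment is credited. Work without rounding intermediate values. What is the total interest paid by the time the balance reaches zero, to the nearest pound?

£774

Monthly rate r = 20%/12 = 1.66667% = 0.0166667.
Payoff takes n = ⌈−ln(1 − rB₀/P)/ln(1+r)⌉ = ⌈37.986⌉ = 38 payments; the last is £76.22.
Total paid = 37·£77.30 + £76.22 = £2,936.32.
Total interest = total paid − principal = £2,936.32 − £2,162.60 = £773.72.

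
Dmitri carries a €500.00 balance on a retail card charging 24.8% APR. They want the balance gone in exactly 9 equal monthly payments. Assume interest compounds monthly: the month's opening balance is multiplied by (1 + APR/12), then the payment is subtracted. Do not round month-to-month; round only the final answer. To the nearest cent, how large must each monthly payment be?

Monthly rate r = 24.8%/12 = 2.06667% = 0.0206667.
Level-payment amortization: P = B₀·r / (1 − (1+r)^(−n)) = 500.00·0.0206667 / (1 − 1.02067^(−9)).
Denominator 1 − (1+r)^(−9) = 0.168150777.
P = 10.3333 / 0.168150777 ≈ 61.45.

€61.45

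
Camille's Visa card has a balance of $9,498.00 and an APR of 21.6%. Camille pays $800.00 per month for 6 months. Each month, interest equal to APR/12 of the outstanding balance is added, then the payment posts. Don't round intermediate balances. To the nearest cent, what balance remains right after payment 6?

$5,549.81

Monthly rate r = 21.6%/12 = 1.8% = 0.018.
Each month: B ← B·(1+r) − $800.00.
Month 1: interest $170.96; balance after payment $8,868.96.
Month 2: interest $159.64; balance after payment $8,228.61.
Month 3: interest $148.11; balance after payment $7,576.72.
Month 4: interest $136.38; balance after payment $6,913.10.
Month 5: interest $124.44; balance after payment $6,237.54.
Month 6: interest $112.28; balance after payment $5,549.81.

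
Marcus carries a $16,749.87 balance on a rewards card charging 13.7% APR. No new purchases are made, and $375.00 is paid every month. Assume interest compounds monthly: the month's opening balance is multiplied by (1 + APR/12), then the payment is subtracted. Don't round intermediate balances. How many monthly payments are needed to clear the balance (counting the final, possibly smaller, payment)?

Monthly rate r = 13.7%/12 = 1.14167% = 0.0114167.
Recurrence: B ← B·(1+r) − $375.00.
Month 1: interest $191.23; balance after payment $16,566.10.
Month 2: interest $189.13; balance after payment $16,380.23.
Closed form: n = −ln(1 − rB₀/P)/ln(1+r) = −ln(0.49006)/ln(1.01142) ≈ 62.829, so the balance reaches zero during payment 63.

63 payments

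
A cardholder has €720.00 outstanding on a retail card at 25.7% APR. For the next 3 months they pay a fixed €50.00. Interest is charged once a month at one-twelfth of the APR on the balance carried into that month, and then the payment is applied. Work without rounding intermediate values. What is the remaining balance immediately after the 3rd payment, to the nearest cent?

Monthly rate r = 25.7%/12 = 2.14167% = 0.0214167.
Each month: B ← B·(1+r) − €50.00.
Month 1: interest €15.42; balance after payment €685.42.
Month 2: interest €14.68; balance after payment €650.10.
Month 3: interest €13.92; balance after payment €614.02.

€614.02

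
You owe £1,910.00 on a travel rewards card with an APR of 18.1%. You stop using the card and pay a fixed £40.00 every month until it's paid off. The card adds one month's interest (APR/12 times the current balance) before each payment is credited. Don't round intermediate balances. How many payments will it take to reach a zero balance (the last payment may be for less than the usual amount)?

Monthly rate r = 18.1%/12 = 1.50833% = 0.0150833.
Recurrence: B ← B·(1+r) − £40.00.
Month 1: interest £28.81; balance after payment £1,898.81.
Month 2: interest £28.64; balance after payment £1,887.45.
Closed form: n = −ln(1 − rB₀/P)/ln(1+r) = −ln(0.27977)/ln(1.01508) ≈ 85.085, so the balance reaches zero during payment 86.

86 payments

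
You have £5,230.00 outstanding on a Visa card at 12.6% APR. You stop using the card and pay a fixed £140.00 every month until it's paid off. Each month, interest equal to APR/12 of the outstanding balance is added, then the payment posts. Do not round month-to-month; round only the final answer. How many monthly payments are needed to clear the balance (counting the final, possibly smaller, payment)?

Monthly rate r = 12.6%/12 = 1.05% = 0.0105.
Recurrence: B ← B·(1+r) − £140.00.
Month 1: interest £54.91; balance after payment £5,144.91.
Month 2: interest £54.02; balance after payment £5,058.94.
Closed form: n = −ln(1 − rB₀/P)/ln(1+r) = −ln(0.60775)/ln(1.0105) ≈ 47.676, so the balance reaches zero during payment 48.

48 payments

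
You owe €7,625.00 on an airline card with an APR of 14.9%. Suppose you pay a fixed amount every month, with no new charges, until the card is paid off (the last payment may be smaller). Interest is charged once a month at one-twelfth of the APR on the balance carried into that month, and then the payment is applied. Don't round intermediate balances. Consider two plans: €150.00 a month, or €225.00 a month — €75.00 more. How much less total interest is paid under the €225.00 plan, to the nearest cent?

€2,167.42

Monthly rate r = 14.9%/12 = 1.24167% = 0.0124167.
At €150.00/mo: n = ⌈−ln(1 − rB₀/P)/ln(1+r)⌉ = 81 payments (last €124.49); total interest = total paid − €7,625.00 = €4,499.49.
At €225.00/mo: 45 payments (last €57.07); total interest €2,332.07.
Interest saved = €4,499.49 − €2,332.07 = €2,167.42.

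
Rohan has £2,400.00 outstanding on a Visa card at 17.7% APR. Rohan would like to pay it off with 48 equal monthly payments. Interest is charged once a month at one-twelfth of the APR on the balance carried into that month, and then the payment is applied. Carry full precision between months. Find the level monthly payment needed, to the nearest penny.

Monthly rate r = 17.7%/12 = 1.475% = 0.01475.
Level-payment amortization: P = B₀·r / (1 − (1+r)^(−n)) = 2400.00·0.01475 / (1 − 1.01475^(−48)).
Denominator 1 − (1+r)^(−48) = 0.504817691.
P = 35.4 / 0.504817691 ≈ 70.12.

£70.12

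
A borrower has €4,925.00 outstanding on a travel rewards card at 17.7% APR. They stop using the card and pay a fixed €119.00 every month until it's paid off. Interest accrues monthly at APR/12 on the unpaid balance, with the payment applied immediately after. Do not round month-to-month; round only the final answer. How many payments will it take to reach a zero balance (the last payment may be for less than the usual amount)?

Monthly rate r = 17.7%/12 = 1.475% = 0.01475.
Recurrence: B ← B·(1+r) − €119.00.
Month 1: interest €72.64; balance after payment €4,878.64.
Month 2: interest €71.96; balance after payment €4,831.60.
Closed form: n = −ln(1 − rB₀/P)/ln(1+r) = −ln(0.38955)/ln(1.01475) ≈ 64.387, so the balance reaches zero during payment 65.

65 months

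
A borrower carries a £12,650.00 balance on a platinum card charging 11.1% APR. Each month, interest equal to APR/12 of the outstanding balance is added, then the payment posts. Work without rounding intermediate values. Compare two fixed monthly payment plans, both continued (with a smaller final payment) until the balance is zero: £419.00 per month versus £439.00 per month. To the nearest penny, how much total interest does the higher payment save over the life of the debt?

Monthly rate r = 11.1%/12 = 0.925% = 0.00925.
At £419.00/mo: n = ⌈−ln(1 − rB₀/P)/ln(1+r)⌉ = 36 payments (last £238.18); total interest = total paid − £12,650.00 = £2,253.18.
At £439.00/mo: 34 payments (last £293.19); total interest £2,130.19.
Interest saved = £2,253.18 − £2,130.19 = £122.99.

£122.99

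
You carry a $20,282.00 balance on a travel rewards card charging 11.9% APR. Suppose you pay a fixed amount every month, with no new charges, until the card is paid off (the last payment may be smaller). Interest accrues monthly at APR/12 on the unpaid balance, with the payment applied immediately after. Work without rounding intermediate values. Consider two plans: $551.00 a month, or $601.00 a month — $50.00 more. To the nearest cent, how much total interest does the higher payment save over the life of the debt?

$543.51

Monthly rate r = 11.9%/12 = 0.991667% = 0.00991667.
At $551.00/mo: n = ⌈−ln(1 − rB₀/P)/ln(1+r)⌉ = 47 payments (last $14.19); total interest = total paid − $20,282.00 = $5,078.19.
At $601.00/mo: 42 payments (last $175.68); total interest $4,534.68.
Interest saved = $5,078.19 − $4,534.68 = $543.51.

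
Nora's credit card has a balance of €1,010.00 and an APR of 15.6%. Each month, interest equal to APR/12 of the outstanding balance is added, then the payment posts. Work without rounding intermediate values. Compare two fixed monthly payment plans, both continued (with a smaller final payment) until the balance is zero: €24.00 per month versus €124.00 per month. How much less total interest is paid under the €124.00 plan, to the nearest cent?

Monthly rate r = 15.6%/12 = 1.3% = 0.013.
At €24.00/mo: n = ⌈−ln(1 − rB₀/P)/ln(1+r)⌉ = 62 payments (last €7.76); total interest = total paid − €1,010.00 = €461.76.
At €124.00/mo: 9 payments (last €82.68); total interest €64.68.
Interest saved = €461.76 − €64.68 = €397.08.

€397.08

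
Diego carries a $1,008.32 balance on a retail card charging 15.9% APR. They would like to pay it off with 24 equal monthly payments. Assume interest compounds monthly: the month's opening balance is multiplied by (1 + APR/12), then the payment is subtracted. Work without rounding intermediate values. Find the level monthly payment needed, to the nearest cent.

Monthly rate r = 15.9%/12 = 1.325% = 0.01325.
Level-payment amortization: P = B₀·r / (1 − (1+r)^(−n)) = 1008.32·0.01325 / (1 − 1.01325^(−24)).
Denominator 1 − (1+r)^(−24) = 0.270876154.
P = 13.3602 / 0.270876154 ≈ 49.32.

$49.32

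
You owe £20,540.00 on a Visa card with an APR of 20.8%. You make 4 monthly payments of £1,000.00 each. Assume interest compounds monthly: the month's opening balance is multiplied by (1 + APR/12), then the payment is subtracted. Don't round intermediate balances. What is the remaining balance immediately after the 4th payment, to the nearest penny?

Monthly rate r = 20.8%/12 = 1.73333% = 0.0173333.
Each month: B ← B·(1+r) − £1,000.00.
Month 1: interest £356.03; balance after payment £19,896.03.
Month 2: interest £344.86; balance after payment £19,240.89.
Month 3: interest £333.51; balance after payment £18,574.40.
Month 4: interest £321.96; balance after payment £17,896.36.

£17,896.36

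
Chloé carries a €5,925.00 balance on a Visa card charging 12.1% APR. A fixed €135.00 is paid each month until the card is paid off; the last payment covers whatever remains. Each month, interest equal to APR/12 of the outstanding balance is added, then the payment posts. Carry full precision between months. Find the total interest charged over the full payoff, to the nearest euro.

Monthly rate r = 12.1%/12 = 1.00833% = 0.0100833.
Payoff takes n = ⌈−ln(1 − rB₀/P)/ln(1+r)⌉ = ⌈58.246⌉ = 59 payments; the last is €33.38.
Total paid = 58·€135.00 + €33.38 = €7,863.38.
Total interest = total paid − principal = €7,863.38 − €5,925.00 = €1,938.38.

€1,938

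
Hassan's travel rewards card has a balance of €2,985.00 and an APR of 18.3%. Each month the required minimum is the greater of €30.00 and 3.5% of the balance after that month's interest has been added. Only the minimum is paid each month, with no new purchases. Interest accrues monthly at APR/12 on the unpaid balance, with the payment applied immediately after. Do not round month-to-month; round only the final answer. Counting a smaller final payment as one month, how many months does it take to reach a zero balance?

Monthly rate r = 18.3%/12 = 1.525% = 0.01525.
While 3.5% of the post-interest balance exceeds €30.00, each month B ← (B·(1+r))·(1 − 0.035), i.e. B shrinks by the factor (1+r)·0.965 = 0.97972.
This holds for months 1–62. Entering month 63 the balance is €837.84; 3.5% of the post-interest balance is now below €30.00, so the flat €30.00 minimum applies from here.
From month 63 a fixed €30.00 at rate r clears €837.84 in 37 more payments. Total: 62 + 37 = 99 months.

99 months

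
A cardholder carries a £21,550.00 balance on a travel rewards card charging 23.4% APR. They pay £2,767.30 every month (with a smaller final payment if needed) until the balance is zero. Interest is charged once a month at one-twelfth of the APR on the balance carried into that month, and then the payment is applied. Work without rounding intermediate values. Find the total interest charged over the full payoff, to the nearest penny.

£2,057.17

Monthly rate r = 23.4%/12 = 1.95% = 0.0195.
Payoff takes n = ⌈−ln(1 − rB₀/P)/ln(1+r)⌉ = ⌈8.528⌉ = 9 payments; the last is £1,468.77.
Total paid = 8·£2,767.30 + £1,468.77 = £23,607.17.
Total interest = total paid − principal = £23,607.17 − £21,550.00 = £2,057.17.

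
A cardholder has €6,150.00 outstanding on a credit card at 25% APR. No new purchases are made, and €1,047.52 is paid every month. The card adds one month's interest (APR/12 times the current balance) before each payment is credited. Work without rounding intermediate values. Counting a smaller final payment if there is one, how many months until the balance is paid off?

Monthly rate r = 25%/12 = 2.08333% = 0.0208333.
Recurrence: B ← B·(1+r) − €1,047.52.
Month 1: interest €128.12; balance after payment €5,230.60.
Month 2: interest €108.97; balance after payment €4,292.06.
Closed form: n = −ln(1 − rB₀/P)/ln(1+r) = −ln(0.87769)/ln(1.02083) ≈ 6.327, so the balance reaches zero during payment 7.

7 payments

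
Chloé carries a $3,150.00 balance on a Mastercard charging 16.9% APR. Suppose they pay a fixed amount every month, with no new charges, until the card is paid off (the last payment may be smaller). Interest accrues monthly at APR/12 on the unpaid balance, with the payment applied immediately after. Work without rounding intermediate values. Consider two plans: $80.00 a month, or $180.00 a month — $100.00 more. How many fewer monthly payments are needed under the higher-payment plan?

Monthly rate r = 16.9%/12 = 1.40833% = 0.0140833.
At $80.00/mo: n = ⌈−ln(1 − rB₀/P)/ln(1+r)⌉ = 58 payments (last $65.74); total interest = total paid − $3,150.00 = $1,475.74.
At $180.00/mo: 21 payments (last $42.30); total interest $492.30.
Payments saved = 58 − 21 = 37.

37 fewer payments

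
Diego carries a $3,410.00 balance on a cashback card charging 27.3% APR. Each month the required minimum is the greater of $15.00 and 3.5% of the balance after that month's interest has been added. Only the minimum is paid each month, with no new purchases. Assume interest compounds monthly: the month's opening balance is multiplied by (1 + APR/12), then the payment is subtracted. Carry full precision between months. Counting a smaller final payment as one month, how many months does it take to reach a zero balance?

Monthly rate r = 27.3%/12 = 2.275% = 0.02275.
While 3.5% of the post-interest balance exceeds $15.00, each month B ← (B·(1+r))·(1 − 0.035), i.e. B shrinks by the factor (1+r)·0.965 = 0.98695.
This holds for months 1–160. Entering month 161 the balance is $417.10; 3.5% of the post-interest balance is now below $15.00, so the flat $15.00 minimum applies from here.
From month 161 a fixed $15.00 at rate r clears $417.10 in 45 more payments. Total: 160 + 45 = 205 months.

205 months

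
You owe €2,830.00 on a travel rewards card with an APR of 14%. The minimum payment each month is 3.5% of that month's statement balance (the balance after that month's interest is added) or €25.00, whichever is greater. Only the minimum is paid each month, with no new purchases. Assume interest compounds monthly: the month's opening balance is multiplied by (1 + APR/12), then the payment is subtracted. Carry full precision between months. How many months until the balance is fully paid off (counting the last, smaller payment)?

93 months

Monthly rate r = 14%/12 = 1.16667% = 0.0116667.
While 3.5% of the post-interest balance exceeds €25.00, each month B ← (B·(1+r))·(1 − 0.035), i.e. B shrinks by the factor (1+r)·0.965 = 0.97626.
This holds for months 1–58. Entering month 59 the balance is €702.33; 3.5% of the post-interest balance is now below €25.00, so the flat €25.00 minimum applies from here.
From month 59 a fixed €25.00 at rate r clears €702.33 in 35 more payments. Total: 58 + 35 = 93 months.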